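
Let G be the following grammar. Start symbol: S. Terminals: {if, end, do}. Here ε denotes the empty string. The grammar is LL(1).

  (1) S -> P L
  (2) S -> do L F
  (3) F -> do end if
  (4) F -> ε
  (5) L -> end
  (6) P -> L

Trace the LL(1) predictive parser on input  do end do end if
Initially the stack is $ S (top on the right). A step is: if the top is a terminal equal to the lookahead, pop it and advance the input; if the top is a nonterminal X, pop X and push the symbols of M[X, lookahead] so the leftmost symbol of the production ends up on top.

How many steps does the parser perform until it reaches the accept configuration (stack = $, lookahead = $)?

8

     Stack        Input               Action
  1  $ S          do end do end if $  expand S -> do L F
  2  $ F L do     do end do end if $  match do
  3  $ F L        end do end if $     expand L -> end
  4  $ F end      end do end if $     match end
  5  $ F          do end if $         expand F -> do end if
  6  $ if end do  do end if $         match do
  7  $ if end     end if $            match end
  8  $ if         if $                match if
Accept reached after 8 steps.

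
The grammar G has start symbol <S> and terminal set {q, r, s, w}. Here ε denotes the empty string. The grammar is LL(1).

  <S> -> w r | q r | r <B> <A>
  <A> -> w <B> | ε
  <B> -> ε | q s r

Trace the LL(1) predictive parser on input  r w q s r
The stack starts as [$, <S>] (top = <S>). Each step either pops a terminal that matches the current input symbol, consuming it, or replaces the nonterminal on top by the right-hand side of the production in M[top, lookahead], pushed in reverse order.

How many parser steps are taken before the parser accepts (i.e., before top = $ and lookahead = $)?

     Stack        Input        Action
  1  $ <S>        r w q s r $  expand <S> -> r <B> <A>
  2  $ <A> <B> r  r w q s r $  match r
  3  $ <A> <B>    w q s r $    expand <B> -> ε
  4  $ <A>        w q s r $    expand <A> -> w <B>
  5  $ <B> w      w q s r $    match w
  6  $ <B>        q s r $      expand <B> -> q s r
  7  $ r s q      q s r $      match q
  8  $ r s        s r $        match s
  9  $ r          r $          match r
Accept reached after 9 steps.

9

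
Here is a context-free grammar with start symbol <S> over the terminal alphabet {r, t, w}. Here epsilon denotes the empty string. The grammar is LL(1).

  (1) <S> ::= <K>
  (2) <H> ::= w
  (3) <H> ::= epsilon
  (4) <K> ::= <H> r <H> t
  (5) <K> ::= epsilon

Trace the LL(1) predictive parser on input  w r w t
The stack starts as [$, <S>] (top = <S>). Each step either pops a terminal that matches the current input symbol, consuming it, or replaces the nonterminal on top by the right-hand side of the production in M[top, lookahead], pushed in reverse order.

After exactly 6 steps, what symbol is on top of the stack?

w

step 1: stack=$ <S>  input=w r w t $  — expand <S> ::= <K>
step 2: stack=$ <K>  input=w r w t $  — expand <K> ::= <H> r <H> t
step 3: stack=$ t <H> r <H>  input=w r w t $  — expand <H> ::= w
step 4: stack=$ t <H> r w  input=w r w t $  — match w
step 5: stack=$ t <H> r  input=r w t $  — match r
step 6: stack=$ t <H>  input=w t $  — expand <H> ::= w
Stack after step 6: $ t w (top = w).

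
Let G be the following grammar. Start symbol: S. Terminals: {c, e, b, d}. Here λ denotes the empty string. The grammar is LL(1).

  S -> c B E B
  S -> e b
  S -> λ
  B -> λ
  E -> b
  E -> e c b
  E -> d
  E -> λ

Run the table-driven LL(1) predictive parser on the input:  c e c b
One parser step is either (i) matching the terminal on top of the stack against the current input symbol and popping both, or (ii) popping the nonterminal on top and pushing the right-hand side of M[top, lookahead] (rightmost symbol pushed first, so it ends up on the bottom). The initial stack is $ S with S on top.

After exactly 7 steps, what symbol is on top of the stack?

B

     Stack      Input      Action
  1  $ S        c e c b $  expand S -> c B E B
  2  $ B E B c  c e c b $  match c
  3  $ B E B    e c b $    expand B -> λ
  4  $ B E      e c b $    expand E -> e c b
  5  $ B b c e  e c b $    match e
  6  $ B b c    c b $      match c
  7  $ B b      b $        match b
Stack after step 7: $ B (top = B).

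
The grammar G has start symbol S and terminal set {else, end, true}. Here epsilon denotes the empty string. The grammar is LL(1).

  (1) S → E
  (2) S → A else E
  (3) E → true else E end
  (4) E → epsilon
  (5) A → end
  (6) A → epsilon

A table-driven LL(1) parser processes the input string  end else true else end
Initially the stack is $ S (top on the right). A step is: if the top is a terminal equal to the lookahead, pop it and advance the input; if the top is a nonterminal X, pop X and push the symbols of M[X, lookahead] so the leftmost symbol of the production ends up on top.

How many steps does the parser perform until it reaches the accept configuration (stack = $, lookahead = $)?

9

     Stack              Input                     Action
  1  $ S                end else true else end $  expand S → A else E
  2  $ E else A         end else true else end $  expand A → end
  3  $ E else end       end else true else end $  match end
  4  $ E else           else true else end $      match else
  5  $ E                true else end $           expand E → true else E end
  6  $ end E else true  true else end $           match true
  7  $ end E else       else end $                match else
  8  $ end E            end $                     expand E → epsilon
  9  $ end              end $                     match end
Accept reached after 9 steps.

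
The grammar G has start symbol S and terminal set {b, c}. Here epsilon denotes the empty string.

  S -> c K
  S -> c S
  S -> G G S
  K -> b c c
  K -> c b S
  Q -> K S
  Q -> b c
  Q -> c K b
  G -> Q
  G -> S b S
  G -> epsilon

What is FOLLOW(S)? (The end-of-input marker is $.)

FIRST(K) = {b, c}
FIRST(Q) = {b, c}  (via K S)
FIRST(S) = {b, c}  (via G G S)
FIRST(G) = {epsilon, b, c}  (via Q, S b S)
FOLLOW(S) includes $ since S is the start symbol.
FOLLOW(G): in S->G G S (occurrence 1), G is followed by G S with FIRST {b, c}; in S->G G S (occurrence 2), G is followed by S with FIRST {b, c}. Thus FOLLOW(G) = {b, c}.
FOLLOW(Q): in G->Q, the suffix after Q is empty, so FOLLOW(Q) ⊇ FOLLOW(G) = {b, c}. Thus FOLLOW(Q) = {b, c}.
FOLLOW(S): in S->c S, the suffix after S is empty (adds nothing new); in S->G G S, the suffix after S is empty (adds nothing new); in K->c b S, the suffix after S is empty, so FOLLOW(S) ⊇ FOLLOW(K) = {$, b, c}; in Q->K S, the suffix after S is empty, so FOLLOW(S) ⊇ FOLLOW(Q) = {b, c}; in G->S b S (occurrence 1), S is followed by b S with FIRST {b}; in G->S b S (occurrence 2), the suffix after S is empty, so FOLLOW(S) ⊇ FOLLOW(G) = {b, c}. Thus FOLLOW(S) = {$, b, c}.
FOLLOW(K): in S->c K, the suffix after K is empty, so FOLLOW(K) ⊇ FOLLOW(S) = {$, b, c}; in Q->K S, K is followed by S with FIRST {b, c}; in Q->c K b, K is followed by b with FIRST {b}. Thus FOLLOW(K) = {$, b, c}.

{$, b, c}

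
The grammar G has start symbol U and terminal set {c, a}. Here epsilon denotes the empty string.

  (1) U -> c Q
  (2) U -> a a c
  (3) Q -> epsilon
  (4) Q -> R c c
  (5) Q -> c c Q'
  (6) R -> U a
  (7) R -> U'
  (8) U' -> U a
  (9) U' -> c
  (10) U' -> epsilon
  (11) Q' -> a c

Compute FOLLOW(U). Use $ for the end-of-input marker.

{$, a}

FIRST(U) = {a, c}
FIRST(Q') = {a}
FIRST(U') = {epsilon, a, c}  (via U a)
FIRST(R) = {epsilon, a, c}  (via U a, U')
FIRST(Q) = {epsilon, a, c}  (via R c c)
FOLLOW(U) includes $ since U is the start symbol.
FOLLOW(U): in R->U a, U is followed by a with FIRST {a}; in U'->U a, U is followed by a with FIRST {a}. Thus FOLLOW(U) = {$, a}.
FOLLOW(Q): in U->c Q, the suffix after Q is empty, so FOLLOW(Q) ⊇ FOLLOW(U) = {$, a}. Thus FOLLOW(Q) = {$, a}.
FOLLOW(R): in Q->R c c, R is followed by c c with FIRST {c}. Thus FOLLOW(R) = {c}.
FOLLOW(U'): in R->U', the suffix after U' is empty, so FOLLOW(U') ⊇ FOLLOW(R) = {c}. Thus FOLLOW(U') = {c}.
FOLLOW(Q'): in Q->c c Q', the suffix after Q' is empty, so FOLLOW(Q') ⊇ FOLLOW(Q) = {$, a}. Thus FOLLOW(Q') = {$, a}.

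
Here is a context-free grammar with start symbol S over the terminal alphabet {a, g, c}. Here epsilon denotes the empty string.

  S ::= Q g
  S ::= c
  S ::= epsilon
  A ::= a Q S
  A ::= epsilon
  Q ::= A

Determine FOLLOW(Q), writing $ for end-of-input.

{a, c, g}

FIRST(A) = {epsilon, a}
FIRST(Q) = {epsilon, a}  (via A)
FIRST(S) = {epsilon, a, c, g}  (via Q g)
FOLLOW(S) includes $ since S is the start symbol.
FOLLOW(S): in A::=a Q S, the suffix after S is empty, so FOLLOW(S) ⊇ FOLLOW(A) = {a, c, g}. Thus FOLLOW(S) = {$, a, c, g}.
FOLLOW(A): in Q::=A, the suffix after A is empty, so FOLLOW(A) ⊇ FOLLOW(Q) = {a, c, g}. Thus FOLLOW(A) = {a, c, g}.
FOLLOW(Q): in S::=Q g, Q is followed by g with FIRST {g}; in A::=a Q S, Q is followed by S with FIRST {epsilon, a, c, g}; in A::=a Q S, the suffix after Q is nullable, so FOLLOW(Q) ⊇ FOLLOW(A) = {a, c, g}. Thus FOLLOW(Q) = {a, c, g}.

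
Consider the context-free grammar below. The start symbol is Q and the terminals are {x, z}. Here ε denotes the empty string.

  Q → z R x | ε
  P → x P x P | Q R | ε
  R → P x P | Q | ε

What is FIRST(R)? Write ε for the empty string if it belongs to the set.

FIRST(Q): from Q→z R x we get {z}; from Q→ε we get {ε}. So FIRST(Q) = {ε, z}.
FIRST(P): from P→x P x P we get {x}; from P→Q R we get {ε, x, z}; from P→ε we get {ε}. So FIRST(P) = {ε, x, z}.
FIRST(R): from R→P x P we get {x, z}; from R→Q we get {ε, z}; from R→ε we get {ε}. So FIRST(R) = {ε, x, z}.

{ε, x, z}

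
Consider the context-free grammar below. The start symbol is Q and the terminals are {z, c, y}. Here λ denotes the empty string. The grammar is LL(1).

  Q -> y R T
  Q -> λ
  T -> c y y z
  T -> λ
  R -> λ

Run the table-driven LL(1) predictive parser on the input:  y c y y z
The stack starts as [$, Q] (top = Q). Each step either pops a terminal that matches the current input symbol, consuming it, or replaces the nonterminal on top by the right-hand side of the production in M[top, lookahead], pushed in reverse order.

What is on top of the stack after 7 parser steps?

     Stack      Input        Action
  1  $ Q        y c y y z $  expand Q -> y R T
  2  $ T R y    y c y y z $  match y
  3  $ T R      c y y z $    expand R -> λ
  4  $ T        c y y z $    expand T -> c y y z
  5  $ z y y c  c y y z $    match c
  6  $ z y y    y y z $      match y
  7  $ z y      y z $        match y
Stack after step 7: $ z (top = z).

z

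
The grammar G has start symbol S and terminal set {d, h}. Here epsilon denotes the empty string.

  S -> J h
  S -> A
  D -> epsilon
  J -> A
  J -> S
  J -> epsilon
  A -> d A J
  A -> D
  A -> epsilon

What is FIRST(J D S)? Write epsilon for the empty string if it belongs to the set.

{epsilon, d, h}

FIRST(D) = {epsilon}
FIRST(A) = {epsilon, d}  (via D)
FIRST(S) = {epsilon, d, h}  (via J h, A)
FIRST(J) = {epsilon, d, h}  (via A, S)
FIRST(J D S): take FIRST of each symbol in turn, carrying on past any symbol whose FIRST contains epsilon; result {epsilon, d, h}.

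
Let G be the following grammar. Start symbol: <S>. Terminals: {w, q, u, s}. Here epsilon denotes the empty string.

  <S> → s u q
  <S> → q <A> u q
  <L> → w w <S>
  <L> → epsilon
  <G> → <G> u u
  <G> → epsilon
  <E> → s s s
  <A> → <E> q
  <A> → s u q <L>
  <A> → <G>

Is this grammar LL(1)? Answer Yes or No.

No

FIRST(<S>) = {q, s}
FIRST(<L>) = {epsilon, w}
FIRST(<G>) = {epsilon, u}
FIRST(<E>) = {s}
FIRST(<A>) = {epsilon, s, u}
FOLLOW(<S>) = {$, u}
FOLLOW(<L>) = {u}
FOLLOW(<G>) = {u}
FOLLOW(<E>) = {q}
FOLLOW(<A>) = {u}
Cell M[<A>, s] receives both <A> → <E> q and <A> → s u q <L> — the grammar is not LL(1).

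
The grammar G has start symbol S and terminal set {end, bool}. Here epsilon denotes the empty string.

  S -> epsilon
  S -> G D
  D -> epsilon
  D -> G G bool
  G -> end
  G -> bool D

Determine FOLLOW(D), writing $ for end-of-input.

FIRST(G) = {bool, end}
FIRST(S) = {epsilon, bool, end}  (via G D)
FIRST(D) = {epsilon, bool, end}  (via G G bool)
FOLLOW(S) includes $ since S is the start symbol.
FOLLOW(S): S appears on no right-hand side. Thus FOLLOW(S) = {$}.
FOLLOW(G): in S->G D, G is followed by D with FIRST {epsilon, bool, end}; in S->G D, the suffix after G is nullable, so FOLLOW(G) ⊇ FOLLOW(S) = {$}; in D->G G bool (occurrence 1), G is followed by G bool with FIRST {bool, end}; in D->G G bool (occurrence 2), G is followed by bool with FIRST {bool}. Thus FOLLOW(G) = {$, bool, end}.
FOLLOW(D): in S->G D, the suffix after D is empty, so FOLLOW(D) ⊇ FOLLOW(S) = {$}; in G->bool D, the suffix after D is empty, so FOLLOW(D) ⊇ FOLLOW(G) = {$, bool, end}. Thus FOLLOW(D) = {$, bool, end}.

{$, bool, end}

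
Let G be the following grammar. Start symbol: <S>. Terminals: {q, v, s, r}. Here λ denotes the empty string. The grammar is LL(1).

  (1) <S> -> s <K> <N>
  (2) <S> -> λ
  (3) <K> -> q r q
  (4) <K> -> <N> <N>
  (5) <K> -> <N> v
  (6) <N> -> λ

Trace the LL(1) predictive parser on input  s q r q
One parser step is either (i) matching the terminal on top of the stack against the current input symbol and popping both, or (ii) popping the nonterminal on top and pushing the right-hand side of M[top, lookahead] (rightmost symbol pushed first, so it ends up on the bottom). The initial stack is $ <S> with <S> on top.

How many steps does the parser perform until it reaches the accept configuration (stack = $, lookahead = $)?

step 1: stack=$ <S>  input=s q r q $  — expand <S> -> s <K> <N>
step 2: stack=$ <N> <K> s  input=s q r q $  — match s
step 3: stack=$ <N> <K>  input=q r q $  — expand <K> -> q r q
step 4: stack=$ <N> q r q  input=q r q $  — match q
step 5: stack=$ <N> q r  input=r q $  — match r
step 6: stack=$ <N> q  input=q $  — match q
step 7: stack=$ <N>  input=$  — expand <N> -> λ
Accept reached after 7 steps.

7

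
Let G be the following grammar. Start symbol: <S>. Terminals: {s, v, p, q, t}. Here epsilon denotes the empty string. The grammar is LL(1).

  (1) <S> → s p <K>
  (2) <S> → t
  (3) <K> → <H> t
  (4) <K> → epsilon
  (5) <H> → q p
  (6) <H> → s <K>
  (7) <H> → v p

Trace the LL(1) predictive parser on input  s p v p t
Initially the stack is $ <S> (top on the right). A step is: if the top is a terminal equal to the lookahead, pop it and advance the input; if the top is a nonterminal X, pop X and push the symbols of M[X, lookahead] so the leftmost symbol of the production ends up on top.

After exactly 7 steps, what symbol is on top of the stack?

t

step 1: stack=$ <S>  input=s p v p t $  — expand <S> → s p <K>
step 2: stack=$ <K> p s  input=s p v p t $  — match s
step 3: stack=$ <K> p  input=p v p t $  — match p
step 4: stack=$ <K>  input=v p t $  — expand <K> → <H> t
step 5: stack=$ t <H>  input=v p t $  — expand <H> → v p
step 6: stack=$ t p v  input=v p t $  — match v
step 7: stack=$ t p  input=p t $  — match p
Stack after step 7: $ t (top = t).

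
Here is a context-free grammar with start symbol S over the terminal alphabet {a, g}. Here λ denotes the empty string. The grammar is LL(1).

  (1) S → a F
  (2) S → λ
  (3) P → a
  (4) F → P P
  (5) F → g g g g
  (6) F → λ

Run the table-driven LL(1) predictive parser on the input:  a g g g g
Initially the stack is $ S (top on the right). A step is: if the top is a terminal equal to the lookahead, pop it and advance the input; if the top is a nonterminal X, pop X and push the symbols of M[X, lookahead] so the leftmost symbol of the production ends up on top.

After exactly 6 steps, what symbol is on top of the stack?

     Stack      Input        Action
  1  $ S        a g g g g $  expand S → a F
  2  $ F a      a g g g g $  match a
  3  $ F        g g g g $    expand F → g g g g
  4  $ g g g g  g g g g $    match g
  5  $ g g g    g g g $      match g
  6  $ g g      g g $        match g
Stack after step 6: $ g (top = g).

g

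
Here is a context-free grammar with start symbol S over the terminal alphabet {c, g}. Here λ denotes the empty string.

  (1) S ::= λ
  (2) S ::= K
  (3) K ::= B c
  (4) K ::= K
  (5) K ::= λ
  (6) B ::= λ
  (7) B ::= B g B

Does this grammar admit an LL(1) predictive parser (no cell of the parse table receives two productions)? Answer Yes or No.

FIRST(S) = {λ, c, g}
FIRST(K) = {λ, c, g}
FIRST(B) = {λ, g}
FOLLOW(S) = {$}
FOLLOW(K) = {$}
FOLLOW(B) = {c, g}
Cell M[B, g] receives both B ::= λ and B ::= B g B — the grammar is not LL(1).

No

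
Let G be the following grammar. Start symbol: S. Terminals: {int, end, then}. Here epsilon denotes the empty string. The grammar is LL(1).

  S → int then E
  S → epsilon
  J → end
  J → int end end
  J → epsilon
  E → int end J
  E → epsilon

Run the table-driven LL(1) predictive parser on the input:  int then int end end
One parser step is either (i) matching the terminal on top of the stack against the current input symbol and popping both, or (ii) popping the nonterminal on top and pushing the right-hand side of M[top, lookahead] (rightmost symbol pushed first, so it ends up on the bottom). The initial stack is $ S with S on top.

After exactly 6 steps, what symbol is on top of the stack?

     Stack         Input                   Action
  1  $ S           int then int end end $  expand S → int then E
  2  $ E then int  int then int end end $  match int
  3  $ E then      then int end end $      match then
  4  $ E           int end end $           expand E → int end J
  5  $ J end int   int end end $           match int
  6  $ J end       end end $               match end
Stack after step 6: $ J (top = J).

J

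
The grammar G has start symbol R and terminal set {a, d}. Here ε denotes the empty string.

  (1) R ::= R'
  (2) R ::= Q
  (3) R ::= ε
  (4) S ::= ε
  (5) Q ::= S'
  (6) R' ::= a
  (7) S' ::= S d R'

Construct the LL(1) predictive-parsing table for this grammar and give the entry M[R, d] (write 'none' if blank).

FIRST(S) = {ε}
FIRST(R') = {a}
FIRST(S') = {d}  (via S d R')
FIRST(Q) = {d}  (via S')
FIRST(R) = {ε, a, d}  (via R', Q)
FOLLOW(R) includes $ since R is the start symbol.
FOLLOW(R): R appears on no right-hand side. Thus FOLLOW(R) = {$}.
For R ::= R': FIRST(R') = {a}, so it goes in M[R, t] for t ∈ {a}.
For R ::= Q: FIRST(Q) = {d}, so it goes in M[R, t] for t ∈ {d}.
For R ::= ε: FIRST(ε) = {ε}, so it goes in M[R, t] for t ∈ {}; since ε ∈ FIRST, also for every t ∈ FOLLOW(R) = {$}.

R ::= Q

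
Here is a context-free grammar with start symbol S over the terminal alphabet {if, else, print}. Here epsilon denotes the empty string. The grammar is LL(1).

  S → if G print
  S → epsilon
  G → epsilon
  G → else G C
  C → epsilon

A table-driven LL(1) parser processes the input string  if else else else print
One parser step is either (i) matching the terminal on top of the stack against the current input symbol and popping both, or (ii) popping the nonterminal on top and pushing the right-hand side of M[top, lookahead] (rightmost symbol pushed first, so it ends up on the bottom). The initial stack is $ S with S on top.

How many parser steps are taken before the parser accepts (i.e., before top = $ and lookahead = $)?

13

      Stack                 Input                      Action
   1  $ S                   if else else else print $  expand S → if G print
   2  $ print G if          if else else else print $  match if
   3  $ print G             else else else print $     expand G → else G C
   4  $ print C G else      else else else print $     match else
   5  $ print C G           else else print $          expand G → else G C
   6  $ print C C G else    else else print $          match else
   7  $ print C C G         else print $               expand G → else G C
   8  $ print C C C G else  else print $               match else
   9  $ print C C C G       print $                    expand G → epsilon
  10  $ print C C C         print $                    expand C → epsilon
  11  $ print C C           print $                    expand C → epsilon
  12  $ print C             print $                    expand C → epsilon
  13  $ print               print $                    match print
Accept reached after 13 steps.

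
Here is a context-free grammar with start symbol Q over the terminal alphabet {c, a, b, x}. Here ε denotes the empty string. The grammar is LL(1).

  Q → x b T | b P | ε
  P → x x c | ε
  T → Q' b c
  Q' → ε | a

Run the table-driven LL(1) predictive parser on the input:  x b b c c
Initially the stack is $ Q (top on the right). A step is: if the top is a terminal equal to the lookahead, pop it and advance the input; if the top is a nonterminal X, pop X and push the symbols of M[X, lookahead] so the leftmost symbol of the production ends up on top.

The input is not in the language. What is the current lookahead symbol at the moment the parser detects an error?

c

     Stack     Input        Action
  1  $ Q       x b b c c $  expand Q → x b T
  2  $ T b x   x b b c c $  match x
  3  $ T b     b b c c $    match b
  4  $ T       b c c $      expand T → Q' b c
  5  $ c b Q'  b c c $      expand Q' → ε
  6  $ c b     b c c $      match b
  7  $ c       c c $        match c
  8  $         c $          error: stack empty but input remains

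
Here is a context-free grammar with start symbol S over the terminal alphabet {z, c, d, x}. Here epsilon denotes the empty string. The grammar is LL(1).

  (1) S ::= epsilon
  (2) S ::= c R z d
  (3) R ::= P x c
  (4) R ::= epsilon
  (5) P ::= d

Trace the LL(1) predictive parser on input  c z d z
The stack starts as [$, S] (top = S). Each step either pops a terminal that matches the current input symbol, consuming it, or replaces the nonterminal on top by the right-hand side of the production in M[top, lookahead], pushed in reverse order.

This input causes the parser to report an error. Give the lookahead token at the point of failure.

z

step 1: stack=$ S  input=c z d z $  — expand S ::= c R z d
step 2: stack=$ d z R c  input=c z d z $  — match c
step 3: stack=$ d z R  input=z d z $  — expand R ::= epsilon
step 4: stack=$ d z  input=z d z $  — match z
step 5: stack=$ d  input=d z $  — match d
step 6: stack=$  input=z $  — error: stack empty but input remains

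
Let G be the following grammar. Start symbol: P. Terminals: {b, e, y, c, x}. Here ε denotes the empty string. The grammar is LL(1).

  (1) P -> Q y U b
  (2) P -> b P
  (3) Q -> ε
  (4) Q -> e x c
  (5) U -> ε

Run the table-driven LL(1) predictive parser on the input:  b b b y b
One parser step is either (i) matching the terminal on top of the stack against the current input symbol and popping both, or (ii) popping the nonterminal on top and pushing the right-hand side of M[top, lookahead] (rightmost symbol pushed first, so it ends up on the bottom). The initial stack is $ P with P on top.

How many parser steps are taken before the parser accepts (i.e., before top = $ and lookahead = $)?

      Stack      Input        Action
   1  $ P        b b b y b $  expand P -> b P
   2  $ P b      b b b y b $  match b
   3  $ P        b b y b $    expand P -> b P
   4  $ P b      b b y b $    match b
   5  $ P        b y b $      expand P -> b P
   6  $ P b      b y b $      match b
   7  $ P        y b $        expand P -> Q y U b
   8  $ b U y Q  y b $        expand Q -> ε
   9  $ b U y    y b $        match y
  10  $ b U      b $          expand U -> ε
  11  $ b        b $          match b
Accept reached after 11 steps.

11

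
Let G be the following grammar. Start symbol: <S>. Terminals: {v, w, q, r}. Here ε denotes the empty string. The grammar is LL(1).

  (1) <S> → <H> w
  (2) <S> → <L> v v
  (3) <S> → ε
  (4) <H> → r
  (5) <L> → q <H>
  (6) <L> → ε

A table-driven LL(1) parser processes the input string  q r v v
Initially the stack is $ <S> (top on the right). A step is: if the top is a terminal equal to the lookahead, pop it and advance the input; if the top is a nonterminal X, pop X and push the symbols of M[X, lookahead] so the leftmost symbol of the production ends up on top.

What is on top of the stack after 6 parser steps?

step 1: stack=$ <S>  input=q r v v $  — expand <S> → <L> v v
step 2: stack=$ v v <L>  input=q r v v $  — expand <L> → q <H>
step 3: stack=$ v v <H> q  input=q r v v $  — match q
step 4: stack=$ v v <H>  input=r v v $  — expand <H> → r
step 5: stack=$ v v r  input=r v v $  — match r
step 6: stack=$ v v  input=v v $  — match v
Stack after step 6: $ v (top = v).

v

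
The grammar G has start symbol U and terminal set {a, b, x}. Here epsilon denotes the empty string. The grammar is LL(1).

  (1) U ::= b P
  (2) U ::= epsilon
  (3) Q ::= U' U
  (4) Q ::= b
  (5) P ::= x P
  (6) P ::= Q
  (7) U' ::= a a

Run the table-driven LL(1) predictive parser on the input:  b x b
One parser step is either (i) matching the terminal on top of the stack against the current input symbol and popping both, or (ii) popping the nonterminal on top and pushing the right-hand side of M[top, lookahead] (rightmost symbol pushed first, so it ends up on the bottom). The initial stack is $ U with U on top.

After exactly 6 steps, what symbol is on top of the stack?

step 1: stack=$ U  input=b x b $  — expand U ::= b P
step 2: stack=$ P b  input=b x b $  — match b
step 3: stack=$ P  input=x b $  — expand P ::= x P
step 4: stack=$ P x  input=x b $  — match x
step 5: stack=$ P  input=b $  — expand P ::= Q
step 6: stack=$ Q  input=b $  — expand Q ::= b
Stack after step 6: $ b (top = b).

b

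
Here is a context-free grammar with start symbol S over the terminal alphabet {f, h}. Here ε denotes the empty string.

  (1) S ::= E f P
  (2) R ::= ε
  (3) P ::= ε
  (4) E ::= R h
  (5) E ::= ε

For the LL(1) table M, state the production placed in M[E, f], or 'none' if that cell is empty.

FIRST(R): from R::=ε we get {ε}. So FIRST(R) = {ε}.
FIRST(P): from P::=ε we get {ε}. So FIRST(P) = {ε}.
FIRST(E): from E::=R h we get {h}; from E::=ε we get {ε}. So FIRST(E) = {ε, h}.
FIRST(S): from S::=E f P we get {f, h}. So FIRST(S) = {f, h}.
FOLLOW(S) includes $ since S is the start symbol.
FOLLOW(E): in S::=E f P, E is followed by f P with FIRST {f}. Thus FOLLOW(E) = {f}.
For E ::= R h: FIRST(R h) = {h}, so it goes in M[E, t] for t ∈ {h}.
For E ::= ε: FIRST(ε) = {ε}, so it goes in M[E, t] for t ∈ {}; since ε ∈ FIRST, also for every t ∈ FOLLOW(E) = {f}.

E ::= ε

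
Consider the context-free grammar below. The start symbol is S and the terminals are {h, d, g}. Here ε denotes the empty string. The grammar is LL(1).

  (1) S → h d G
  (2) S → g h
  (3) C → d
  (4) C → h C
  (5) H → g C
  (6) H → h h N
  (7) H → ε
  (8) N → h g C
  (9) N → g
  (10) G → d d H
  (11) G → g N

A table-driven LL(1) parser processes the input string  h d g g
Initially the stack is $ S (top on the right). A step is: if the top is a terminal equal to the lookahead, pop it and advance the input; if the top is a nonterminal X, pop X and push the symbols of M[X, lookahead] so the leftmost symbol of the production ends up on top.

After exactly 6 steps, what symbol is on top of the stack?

step 1: stack=$ S  input=h d g g $  — expand S → h d G
step 2: stack=$ G d h  input=h d g g $  — match h
step 3: stack=$ G d  input=d g g $  — match d
step 4: stack=$ G  input=g g $  — expand G → g N
step 5: stack=$ N g  input=g g $  — match g
step 6: stack=$ N  input=g $  — expand N → g
Stack after step 6: $ g (top = g).

g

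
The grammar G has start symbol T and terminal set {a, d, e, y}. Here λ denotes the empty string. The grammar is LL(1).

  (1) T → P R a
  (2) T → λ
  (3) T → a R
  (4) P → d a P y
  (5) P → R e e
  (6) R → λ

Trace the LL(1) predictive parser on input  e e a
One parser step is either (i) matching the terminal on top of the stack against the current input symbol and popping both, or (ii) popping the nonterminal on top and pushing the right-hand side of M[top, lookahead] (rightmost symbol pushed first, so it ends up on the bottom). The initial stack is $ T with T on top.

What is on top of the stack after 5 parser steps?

R

step 1: stack=$ T  input=e e a $  — expand T → P R a
step 2: stack=$ a R P  input=e e a $  — expand P → R e e
step 3: stack=$ a R e e R  input=e e a $  — expand R → λ
step 4: stack=$ a R e e  input=e e a $  — match e
step 5: stack=$ a R e  input=e a $  — match e
Stack after step 5: $ a R (top = R).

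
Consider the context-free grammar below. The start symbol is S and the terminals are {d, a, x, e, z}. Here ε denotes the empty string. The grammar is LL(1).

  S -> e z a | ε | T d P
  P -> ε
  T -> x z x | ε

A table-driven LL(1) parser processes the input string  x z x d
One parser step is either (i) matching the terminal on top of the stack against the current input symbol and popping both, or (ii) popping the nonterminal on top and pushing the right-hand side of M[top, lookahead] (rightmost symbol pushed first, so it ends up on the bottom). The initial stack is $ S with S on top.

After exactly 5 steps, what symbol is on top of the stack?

     Stack        Input      Action
  1  $ S          x z x d $  expand S -> T d P
  2  $ P d T      x z x d $  expand T -> x z x
  3  $ P d x z x  x z x d $  match x
  4  $ P d x z    z x d $    match z
  5  $ P d x      x d $      match x
Stack after step 5: $ P d (top = d).

d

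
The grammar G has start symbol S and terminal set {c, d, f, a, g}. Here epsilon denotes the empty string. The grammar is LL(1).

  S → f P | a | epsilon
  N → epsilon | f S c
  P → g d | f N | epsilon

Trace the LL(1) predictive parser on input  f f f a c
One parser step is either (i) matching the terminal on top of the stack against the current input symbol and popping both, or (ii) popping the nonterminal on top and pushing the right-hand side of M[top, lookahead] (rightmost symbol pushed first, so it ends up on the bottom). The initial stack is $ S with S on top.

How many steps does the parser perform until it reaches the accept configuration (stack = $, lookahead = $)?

step 1: stack=$ S  input=f f f a c $  — expand S → f P
step 2: stack=$ P f  input=f f f a c $  — match f
step 3: stack=$ P  input=f f a c $  — expand P → f N
step 4: stack=$ N f  input=f f a c $  — match f
step 5: stack=$ N  input=f a c $  — expand N → f S c
step 6: stack=$ c S f  input=f a c $  — match f
step 7: stack=$ c S  input=a c $  — expand S → a
step 8: stack=$ c a  input=a c $  — match a
step 9: stack=$ c  input=c $  — match c
Accept reached after 9 steps.

9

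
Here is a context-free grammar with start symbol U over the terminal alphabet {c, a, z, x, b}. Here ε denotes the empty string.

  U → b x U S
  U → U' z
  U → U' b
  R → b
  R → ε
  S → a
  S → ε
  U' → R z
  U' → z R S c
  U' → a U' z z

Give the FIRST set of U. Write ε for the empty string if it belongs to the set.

{a, b, z}

FIRST(R): from R→b we get {b}; from R→ε we get {ε}. So FIRST(R) = {ε, b}.
FIRST(S): from S→a we get {a}; from S→ε we get {ε}. So FIRST(S) = {ε, a}.
FIRST(U'): from U'→R z we get {b, z}; from U'→z R S c we get {z}; from U'→a U' z z we get {a}. So FIRST(U') = {a, b, z}.
FIRST(U): from U→b x U S we get {b}; from U→U' z we get {a, b, z}; from U→U' b we get {a, b, z}. So FIRST(U) = {a, b, z}.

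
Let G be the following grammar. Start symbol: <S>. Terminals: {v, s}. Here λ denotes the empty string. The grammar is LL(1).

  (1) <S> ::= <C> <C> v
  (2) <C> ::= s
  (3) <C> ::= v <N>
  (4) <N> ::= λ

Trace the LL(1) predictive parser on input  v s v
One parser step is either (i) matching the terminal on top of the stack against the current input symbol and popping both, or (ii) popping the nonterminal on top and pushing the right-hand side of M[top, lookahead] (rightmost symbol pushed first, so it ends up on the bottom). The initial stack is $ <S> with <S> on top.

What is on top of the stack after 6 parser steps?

     Stack          Input    Action
  1  $ <S>          v s v $  expand <S> ::= <C> <C> v
  2  $ v <C> <C>    v s v $  expand <C> ::= v <N>
  3  $ v <C> <N> v  v s v $  match v
  4  $ v <C> <N>    s v $    expand <N> ::= λ
  5  $ v <C>        s v $    expand <C> ::= s
  6  $ v s          s v $    match s
Stack after step 6: $ v (top = v).

v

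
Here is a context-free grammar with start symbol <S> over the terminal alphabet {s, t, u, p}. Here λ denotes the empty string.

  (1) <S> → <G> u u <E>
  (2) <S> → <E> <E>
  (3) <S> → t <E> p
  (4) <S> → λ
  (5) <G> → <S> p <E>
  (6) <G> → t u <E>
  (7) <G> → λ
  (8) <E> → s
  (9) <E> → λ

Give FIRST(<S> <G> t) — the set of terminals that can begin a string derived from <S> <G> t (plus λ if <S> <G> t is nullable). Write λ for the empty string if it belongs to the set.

{p, s, t, u}

FIRST(<E>) = {λ, s}
FIRST(<S>) = {λ, p, s, t, u}  (via <G> u u <E>, <E> <E>)
FIRST(<G>) = {λ, p, s, t, u}  (via <S> p <E>)
FIRST(<S> <G> t): take FIRST of each symbol in turn, carrying on past any symbol whose FIRST contains λ; result {p, s, t, u}.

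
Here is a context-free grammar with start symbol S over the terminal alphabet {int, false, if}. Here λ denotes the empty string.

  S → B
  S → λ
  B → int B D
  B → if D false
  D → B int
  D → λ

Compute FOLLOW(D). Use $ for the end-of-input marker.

FIRST(B): from B→int B D we get {int}; from B→if D false we get {if}. So FIRST(B) = {if, int}.
FIRST(S): from S→B we get {if, int}; from S→λ we get {λ}. So FIRST(S) = {λ, if, int}.
FIRST(D): from D→B int we get {if, int}; from D→λ we get {λ}. So FIRST(D) = {λ, if, int}.
FOLLOW(S) includes $ since S is the start symbol.
FOLLOW(S): S appears on no right-hand side. Thus FOLLOW(S) = {$}.
FOLLOW(B): in S→B, the suffix after B is empty, so FOLLOW(B) ⊇ FOLLOW(S) = {$}; in B→int B D, B is followed by D with FIRST {λ, if, int}; in B→int B D, the suffix after B is nullable (adds nothing new); in D→B int, B is followed by int with FIRST {int}. Thus FOLLOW(B) = {$, if, int}.
FOLLOW(D): in B→int B D, the suffix after D is empty, so FOLLOW(D) ⊇ FOLLOW(B) = {$, if, int}; in B→if D false, D is followed by false with FIRST {false}. Thus FOLLOW(D) = {$, false, if, int}.

{$, false, if, int}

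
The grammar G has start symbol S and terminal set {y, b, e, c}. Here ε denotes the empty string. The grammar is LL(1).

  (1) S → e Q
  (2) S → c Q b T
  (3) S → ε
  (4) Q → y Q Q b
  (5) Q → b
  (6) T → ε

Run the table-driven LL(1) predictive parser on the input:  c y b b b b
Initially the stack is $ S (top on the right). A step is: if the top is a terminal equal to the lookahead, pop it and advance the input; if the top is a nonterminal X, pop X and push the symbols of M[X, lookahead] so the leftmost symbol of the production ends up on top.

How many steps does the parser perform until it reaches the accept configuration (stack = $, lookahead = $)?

11

      Stack          Input          Action
   1  $ S            c y b b b b $  expand S → c Q b T
   2  $ T b Q c      c y b b b b $  match c
   3  $ T b Q        y b b b b $    expand Q → y Q Q b
   4  $ T b b Q Q y  y b b b b $    match y
   5  $ T b b Q Q    b b b b $      expand Q → b
   6  $ T b b Q b    b b b b $      match b
   7  $ T b b Q      b b b $        expand Q → b
   8  $ T b b b      b b b $        match b
   9  $ T b b        b b $          match b
  10  $ T b          b $            match b
  11  $ T            $              expand T → ε
Accept reached after 11 steps.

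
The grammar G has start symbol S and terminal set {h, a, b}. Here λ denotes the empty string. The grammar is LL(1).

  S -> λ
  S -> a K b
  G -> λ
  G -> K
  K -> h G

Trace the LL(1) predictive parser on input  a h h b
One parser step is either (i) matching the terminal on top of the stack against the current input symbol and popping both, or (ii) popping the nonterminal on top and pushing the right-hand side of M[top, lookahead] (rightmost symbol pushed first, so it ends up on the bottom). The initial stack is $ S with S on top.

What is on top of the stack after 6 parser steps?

     Stack    Input      Action
  1  $ S      a h h b $  expand S -> a K b
  2  $ b K a  a h h b $  match a
  3  $ b K    h h b $    expand K -> h G
  4  $ b G h  h h b $    match h
  5  $ b G    h b $      expand G -> K
  6  $ b K    h b $      expand K -> h G
Stack after step 6: $ b G h (top = h).

h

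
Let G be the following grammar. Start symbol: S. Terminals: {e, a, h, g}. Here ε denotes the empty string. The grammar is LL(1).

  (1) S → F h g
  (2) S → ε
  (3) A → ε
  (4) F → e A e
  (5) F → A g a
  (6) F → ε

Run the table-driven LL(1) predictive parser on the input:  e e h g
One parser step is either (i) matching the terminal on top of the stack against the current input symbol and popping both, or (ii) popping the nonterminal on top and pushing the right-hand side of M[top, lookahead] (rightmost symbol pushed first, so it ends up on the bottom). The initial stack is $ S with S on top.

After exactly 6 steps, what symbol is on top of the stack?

g

     Stack        Input      Action
  1  $ S          e e h g $  expand S → F h g
  2  $ g h F      e e h g $  expand F → e A e
  3  $ g h e A e  e e h g $  match e
  4  $ g h e A    e h g $    expand A → ε
  5  $ g h e      e h g $    match e
  6  $ g h        h g $      match h
Stack after step 6: $ g (top = g).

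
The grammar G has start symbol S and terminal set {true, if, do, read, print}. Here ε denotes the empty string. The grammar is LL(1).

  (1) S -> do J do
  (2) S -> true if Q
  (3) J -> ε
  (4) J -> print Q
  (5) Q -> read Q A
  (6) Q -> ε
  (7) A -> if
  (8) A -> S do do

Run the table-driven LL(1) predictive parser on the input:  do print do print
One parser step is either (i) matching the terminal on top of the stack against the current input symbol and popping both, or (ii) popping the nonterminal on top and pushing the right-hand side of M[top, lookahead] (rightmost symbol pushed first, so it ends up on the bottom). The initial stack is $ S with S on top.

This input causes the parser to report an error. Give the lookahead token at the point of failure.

print

step 1: stack=$ S  input=do print do print $  — expand S -> do J do
step 2: stack=$ do J do  input=do print do print $  — match do
step 3: stack=$ do J  input=print do print $  — expand J -> print Q
step 4: stack=$ do Q print  input=print do print $  — match print
step 5: stack=$ do Q  input=do print $  — expand Q -> ε
step 6: stack=$ do  input=do print $  — match do
step 7: stack=$  input=print $  — error: stack empty but input remains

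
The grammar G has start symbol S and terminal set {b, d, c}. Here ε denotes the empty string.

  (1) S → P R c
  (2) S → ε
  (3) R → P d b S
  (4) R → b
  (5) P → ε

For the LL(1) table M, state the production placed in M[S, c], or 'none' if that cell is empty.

S → ε

FIRST(P): from P→ε we get {ε}. So FIRST(P) = {ε}.
FIRST(R): from R→P d b S we get {d}; from R→b we get {b}. So FIRST(R) = {b, d}.
FIRST(S): from S→P R c we get {b, d}; from S→ε we get {ε}. So FIRST(S) = {ε, b, d}.
FOLLOW(S) includes $ since S is the start symbol.
FOLLOW(R): in S→P R c, R is followed by c with FIRST {c}. Thus FOLLOW(R) = {c}.
FOLLOW(S): in R→P d b S, the suffix after S is empty, so FOLLOW(S) ⊇ FOLLOW(R) = {c}. Thus FOLLOW(S) = {$, c}.
For S → P R c: FIRST(P R c) = {b, d}, so it goes in M[S, t] for t ∈ {b, d}.
For S → ε: FIRST(ε) = {ε}, so it goes in M[S, t] for t ∈ {}; since ε ∈ FIRST, also for every t ∈ FOLLOW(S) = {$, c}.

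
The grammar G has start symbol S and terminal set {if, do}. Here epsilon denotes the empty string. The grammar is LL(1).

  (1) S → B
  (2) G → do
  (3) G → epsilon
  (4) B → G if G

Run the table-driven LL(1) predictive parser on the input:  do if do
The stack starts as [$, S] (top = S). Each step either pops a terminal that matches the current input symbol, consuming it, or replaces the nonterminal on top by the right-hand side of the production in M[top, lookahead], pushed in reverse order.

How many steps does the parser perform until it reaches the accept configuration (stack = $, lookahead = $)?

7

step 1: stack=$ S  input=do if do $  — expand S → B
step 2: stack=$ B  input=do if do $  — expand B → G if G
step 3: stack=$ G if G  input=do if do $  — expand G → do
step 4: stack=$ G if do  input=do if do $  — match do
step 5: stack=$ G if  input=if do $  — match if
step 6: stack=$ G  input=do $  — expand G → do
step 7: stack=$ do  input=do $  — match do
Accept reached after 7 steps.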